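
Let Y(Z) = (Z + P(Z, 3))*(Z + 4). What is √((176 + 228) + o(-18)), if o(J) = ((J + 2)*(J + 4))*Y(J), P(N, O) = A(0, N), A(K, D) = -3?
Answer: 2*√16565 ≈ 257.41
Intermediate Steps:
P(N, O) = -3
Y(Z) = (-3 + Z)*(4 + Z) (Y(Z) = (Z - 3)*(Z + 4) = (-3 + Z)*(4 + Z))
o(J) = (2 + J)*(4 + J)*(-12 + J + J²) (o(J) = ((J + 2)*(J + 4))*(-12 + J + J²) = ((2 + J)*(4 + J))*(-12 + J + J²) = (2 + J)*(4 + J)*(-12 + J + J²))
√((176 + 228) + o(-18)) = √((176 + 228) + (-12 - 18 + (-18)²)*(8 + (-18)² + 6*(-18))) = √(404 + (-12 - 18 + 324)*(8 + 324 - 108)) = √(404 + 294*224) = √(404 + 65856) = √66260 = 2*√16565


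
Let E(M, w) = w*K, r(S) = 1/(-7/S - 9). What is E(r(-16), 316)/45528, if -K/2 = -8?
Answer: 632/5691 ≈ 0.11105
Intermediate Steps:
K = 16 (K = -2*(-8) = 16)
r(S) = 1/(-9 - 7/S)
E(M, w) = 16*w (E(M, w) = w*16 = 16*w)
E(r(-16), 316)/45528 = (16*316)/45528 = 5056*(1/45528) = 632/5691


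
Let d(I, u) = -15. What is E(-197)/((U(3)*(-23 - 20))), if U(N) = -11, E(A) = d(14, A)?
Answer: -15/473 ≈ -0.031712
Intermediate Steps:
E(A) = -15
E(-197)/((U(3)*(-23 - 20))) = -15*(-1/(11*(-23 - 20))) = -15/((-11*(-43))) = -15/473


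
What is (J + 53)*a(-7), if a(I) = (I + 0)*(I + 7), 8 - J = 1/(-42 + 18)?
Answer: 0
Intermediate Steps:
J = 193/24 (J = 8 - 1/(-42 + 18) = 8 - 1/(-24) = 8 - 1*(-1/24) = 8 + 1/24 = 193/24 ≈ 8.0417)
a(I) = I*(7 + I)
(J + 53)*a(-7) = (193/24 + 53)*(-7*(7 - 7)) = 1465*(-7*0)/24 = (1465/24)*0 = 0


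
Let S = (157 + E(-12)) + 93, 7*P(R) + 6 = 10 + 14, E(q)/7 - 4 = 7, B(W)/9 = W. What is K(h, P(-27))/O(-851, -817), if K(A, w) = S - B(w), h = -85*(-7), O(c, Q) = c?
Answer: -2127/5957 ≈ -0.35706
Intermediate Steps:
B(W) = 9*W
E(q) = 77 (E(q) = 28 + 7*7 = 28 + 49 = 77)
P(R) = 18/7 (P(R) = -6/7 + (10 + 14)/7 = -6/7 + (⅐)*24 = -6/7 + 24/7 = 18/7)
S = 327 (S = (157 + 77) + 93 = 234 + 93 = 327)
h = 595
K(A, w) = 327 - 9*w
K(h, P(-27))/O(-851, -817) = (327 - 9*18/7)/(-851) = (327 - 162/7)*(-1/851) = (2127/7)*(-1/851) = -2127/5957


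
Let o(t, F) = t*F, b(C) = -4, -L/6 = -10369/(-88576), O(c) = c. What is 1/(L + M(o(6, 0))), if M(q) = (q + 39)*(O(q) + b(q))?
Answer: -44288/6940035 ≈ -0.0063815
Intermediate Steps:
L = -31107/44288 (L = -(-62214)/(-88576) = -(-62214)*(-1)/88576 = -6*10369/88576 = -31107/44288 ≈ -0.70238)
o(t, F) = F*t
M(q) = (-4 + q)*(39 + q) (M(q) = (q + 39)*(q - 4) = (39 + q)*(-4 + q) = (-4 + q)*(39 + q))
1/(L + M(o(6, 0))) = 1/(-31107/44288 + (-156 + (0*6)² + 35*(0*6))) = 1/(-31107/44288 + (-156 + 0² + 35*0)) = 1/(-31107/44288 + (-156 + 0 + 0)) = 1/(-31107/44288 - 156) = 1/(-6940035/44288) = -44288/6940035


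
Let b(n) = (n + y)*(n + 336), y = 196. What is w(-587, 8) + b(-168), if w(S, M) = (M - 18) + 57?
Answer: 4751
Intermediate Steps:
b(n) = (196 + n)*(336 + n) (b(n) = (n + 196)*(n + 336) = (196 + n)*(336 + n))
w(S, M) = 39 + M (w(S, M) = (-18 + M) + 57 = 39 + M)
w(-587, 8) + b(-168) = (39 + 8) + (65856 + (-168)² + 532*(-168)) = 47 + (65856 + 28224 - 89376) = 47 + 4704 = 4751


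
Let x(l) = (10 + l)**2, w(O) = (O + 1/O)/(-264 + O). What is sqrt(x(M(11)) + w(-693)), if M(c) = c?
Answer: sqrt(178407701619)/20097 ≈ 21.017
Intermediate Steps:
w(O) = (O + 1/O)/(-264 + O)
sqrt(x(M(11)) + w(-693)) = sqrt((10 + 11)**2 + (1 + (-693)**2)/((-693)*(-264 - 693))) = sqrt(21**2 - 1/693*(1 + 480249)/(-957)) = sqrt(441 - 1/693*(-1/957)*480250) = sqrt(441 + 480250/663201) = sqrt(292951891/663201) = sqrt(178407701619)/20097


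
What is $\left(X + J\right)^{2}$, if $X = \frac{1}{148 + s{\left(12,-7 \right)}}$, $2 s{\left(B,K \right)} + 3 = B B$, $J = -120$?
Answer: $\frac{2749743844}{190969} \approx 14399.0$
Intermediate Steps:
$s{\left(B,K \right)} = - \frac{3}{2} + \frac{B^{2}}{2}$ ($s{\left(B,K \right)} = - \frac{3}{2} + \frac{B B}{2} = - \frac{3}{2} + \frac{B^{2}}{2}$)
$X = \frac{2}{437}$ ($X = \frac{1}{148 - \left(\frac{3}{2} - \frac{12^{2}}{2}\right)} = \frac{1}{148 + \left(- \frac{3}{2} + \frac{1}{2} \cdot 144\right)} = \frac{1}{148 + \left(- \frac{3}{2} + 72\right)} = \frac{1}{148 + \frac{141}{2}} = \frac{1}{\frac{437}{2}} = \frac{2}{437} \approx 0.0045767$)
$\left(X + J\right)^{2} = \left(\frac{2}{437} - 120\right)^{2} = \left(- \frac{52438}{437}\right)^{2} = \frac{2749743844}{190969}$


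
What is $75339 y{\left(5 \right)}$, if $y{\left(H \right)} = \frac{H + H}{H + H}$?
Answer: $75339$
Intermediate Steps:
$y{\left(H \right)} = 1$ ($y{\left(H \right)} = \frac{2 H}{2 H} = 2 H \frac{1}{2 H} = 1$)
$75339 y{\left(5 \right)} = 75339 \cdot 1 = 75339$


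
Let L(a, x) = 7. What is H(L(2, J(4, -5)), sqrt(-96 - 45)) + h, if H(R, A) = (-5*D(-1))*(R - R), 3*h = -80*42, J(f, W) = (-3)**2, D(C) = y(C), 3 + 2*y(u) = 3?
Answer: -1120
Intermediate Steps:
y(u) = 0 (y(u) = -3/2 + (1/2)*3 = -3/2 + 3/2 = 0)
D(C) = 0
J(f, W) = 9
h = -1120 (h = (-80*42)/3 = (1/3)*(-3360) = -1120)
H(R, A) = 0 (H(R, A) = (-5*0)*(R - R) = 0*0 = 0)
H(L(2, J(4, -5)), sqrt(-96 - 45)) + h = 0 - 1120 = -1120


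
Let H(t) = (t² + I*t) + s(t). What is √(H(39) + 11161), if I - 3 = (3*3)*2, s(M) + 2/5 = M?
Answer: 3*√37610/5 ≈ 116.36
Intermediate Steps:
s(M) = -⅖ + M
I = 21 (I = 3 + (3*3)*2 = 3 + 9*2 = 3 + 18 = 21)
H(t) = -⅖ + t² + 22*t (H(t) = (t² + 21*t) + (-⅖ + t) = -⅖ + t² + 22*t)
√(H(39) + 11161) = √((-⅖ + 39² + 22*39) + 11161) = √((-⅖ + 1521 + 858) + 11161) = √(11893/5 + 11161) = √(67698/5) = 3*√37610/5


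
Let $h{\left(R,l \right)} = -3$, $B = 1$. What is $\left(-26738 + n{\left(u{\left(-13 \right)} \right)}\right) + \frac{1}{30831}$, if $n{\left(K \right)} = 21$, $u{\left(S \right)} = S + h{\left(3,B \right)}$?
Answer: $- \frac{823711826}{30831} \approx -26717.0$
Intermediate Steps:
$u{\left(S \right)} = -3 + S$ ($u{\left(S \right)} = S - 3 = -3 + S$)
$\left(-26738 + n{\left(u{\left(-13 \right)} \right)}\right) + \frac{1}{30831} = \left(-26738 + 21\right) + \frac{1}{30831} = -26717 + \frac{1}{30831} = - \frac{823711826}{30831}$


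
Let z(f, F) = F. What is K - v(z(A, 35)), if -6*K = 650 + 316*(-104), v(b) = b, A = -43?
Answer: 5334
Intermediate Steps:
K = 5369 (K = -(650 + 316*(-104))/6 = -(650 - 32864)/6 = -⅙*(-32214) = 5369)
K - v(z(A, 35)) = 5369 - 1*35 = 5369 - 35 = 5334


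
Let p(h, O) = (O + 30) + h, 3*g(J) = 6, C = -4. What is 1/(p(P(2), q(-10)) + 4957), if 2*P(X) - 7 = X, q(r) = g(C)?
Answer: 2/9987 ≈ 0.00020026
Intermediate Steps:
g(J) = 2 (g(J) = (⅓)*6 = 2)
q(r) = 2
P(X) = 7/2 + X/2
p(h, O) = 30 + O + h (p(h, O) = (30 + O) + h = 30 + O + h)
1/(p(P(2), q(-10)) + 4957) = 1/((30 + 2 + (7/2 + (½)*2)) + 4957) = 1/((30 + 2 + (7/2 + 1)) + 4957) = 1/((30 + 2 + 9/2) + 4957) = 1/(73/2 + 4957) = 1/(9987/2) = 2/9987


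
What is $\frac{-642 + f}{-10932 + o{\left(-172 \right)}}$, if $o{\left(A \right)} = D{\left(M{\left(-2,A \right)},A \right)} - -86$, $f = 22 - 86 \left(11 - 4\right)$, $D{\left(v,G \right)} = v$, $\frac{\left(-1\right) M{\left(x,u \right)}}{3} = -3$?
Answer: $\frac{1222}{10837} \approx 0.11276$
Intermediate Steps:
$M{\left(x,u \right)} = 9$ ($M{\left(x,u \right)} = \left(-3\right) \left(-3\right) = 9$)
$f = -580$ ($f = 22 - 86 \left(11 - 4\right) = 22 - 602 = -580$)
$o{\left(A \right)} = 95$ ($o{\left(A \right)} = 9 - -86 = 9 + 86 = 95$)
$\frac{-642 + f}{-10932 + o{\left(-172 \right)}} = \frac{-642 - 580}{-10932 + 95} = - \frac{1222}{-10837} = \left(-1222\right) \left(- \frac{1}{10837}\right) = \frac{1222}{10837}$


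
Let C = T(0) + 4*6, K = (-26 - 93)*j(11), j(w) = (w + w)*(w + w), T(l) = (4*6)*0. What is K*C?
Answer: -1382304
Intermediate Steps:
T(l) = 0 (T(l) = 24*0 = 0)
j(w) = 4*w² (j(w) = (2*w)*(2*w) = 4*w²)
K = -57596 (K = (-26 - 93)*(4*11²) = -476*121 = -119*484 = -57596)
C = 24 (C = 0 + 4*6 = 0 + 24 = 24)
K*C = -57596*24 = -1382304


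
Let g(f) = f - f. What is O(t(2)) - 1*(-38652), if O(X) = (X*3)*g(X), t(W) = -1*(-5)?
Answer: 38652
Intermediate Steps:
g(f) = 0
t(W) = 5
O(X) = 0 (O(X) = (X*3)*0 = (3*X)*0 = 0)
O(t(2)) - 1*(-38652) = 0 - 1*(-38652) = 0 + 38652 = 38652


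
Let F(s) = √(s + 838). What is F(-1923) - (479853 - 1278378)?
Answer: 798525 + I*√1085 ≈ 7.9853e+5 + 32.939*I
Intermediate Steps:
F(s) = √(838 + s)
F(-1923) - (479853 - 1278378) = √(838 - 1923) - (479853 - 1278378) = √(-1085) - 1*(-798525) = I*√1085 + 798525 = 798525 + I*√1085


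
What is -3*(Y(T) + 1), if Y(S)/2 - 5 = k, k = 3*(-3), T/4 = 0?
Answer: 21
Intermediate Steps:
T = 0 (T = 4*0 = 0)
k = -9
Y(S) = -8 (Y(S) = 10 + 2*(-9) = 10 - 18 = -8)
-3*(Y(T) + 1) = -3*(-8 + 1) = -3*(-7) = 21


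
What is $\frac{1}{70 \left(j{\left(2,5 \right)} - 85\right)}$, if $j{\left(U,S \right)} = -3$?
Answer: $- \frac{1}{6160} \approx -0.00016234$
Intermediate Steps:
$\frac{1}{70 \left(j{\left(2,5 \right)} - 85\right)} = \frac{1}{70 \left(-3 - 85\right)} = \frac{1}{70 \left(-88\right)} = \frac{1}{-6160} = - \frac{1}{6160}$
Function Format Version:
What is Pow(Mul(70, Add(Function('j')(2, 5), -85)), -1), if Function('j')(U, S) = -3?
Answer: Rational(-1, 6160) ≈ -0.00016234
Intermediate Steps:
Pow(Mul(70, Add(Function('j')(2, 5), -85)), -1) = Pow(Mul(70, Add(-3, -85)), -1) = Pow(Mul(70, -88), -1) = Pow(-6160, -1) = Rational(-1, 6160)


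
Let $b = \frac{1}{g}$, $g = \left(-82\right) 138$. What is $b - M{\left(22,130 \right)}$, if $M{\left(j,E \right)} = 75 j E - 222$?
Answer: $- \frac{2424769849}{11316} \approx -2.1428 \cdot 10^{5}$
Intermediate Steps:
$g = -11316$
$M{\left(j,E \right)} = -222 + 75 E j$ ($M{\left(j,E \right)} = 75 E j - 222 = -222 + 75 E j$)
$b = - \frac{1}{11316}$ ($b = \frac{1}{-11316} = - \frac{1}{11316} \approx -8.837 \cdot 10^{-5}$)
$b - M{\left(22,130 \right)} = - \frac{1}{11316} - \left(-222 + 75 \cdot 130 \cdot 22\right) = - \frac{1}{11316} - \left(-222 + 214500\right) = - \frac{1}{11316} - 214278 = - \frac{2424769849}{11316}$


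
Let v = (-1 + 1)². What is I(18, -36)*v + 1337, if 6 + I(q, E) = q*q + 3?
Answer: 1337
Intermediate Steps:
I(q, E) = -3 + q² (I(q, E) = -6 + (q*q + 3) = -6 + (q² + 3) = -6 + (3 + q²) = -3 + q²)
v = 0 (v = 0² = 0)
I(18, -36)*v + 1337 = (-3 + 18²)*0 + 1337 = (-3 + 324)*0 + 1337 = 321*0 + 1337 = 0 + 1337 = 1337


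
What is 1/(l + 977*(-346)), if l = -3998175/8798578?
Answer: -8798578/2974292902451 ≈ -2.9582e-6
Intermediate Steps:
l = -3998175/8798578 (l = -3998175*1/8798578 = -3998175/8798578 ≈ -0.45441)
1/(l + 977*(-346)) = 1/(-3998175/8798578 + 977*(-346)) = 1/(-3998175/8798578 - 338042) = 1/(-2974292902451/8798578) = -8798578/2974292902451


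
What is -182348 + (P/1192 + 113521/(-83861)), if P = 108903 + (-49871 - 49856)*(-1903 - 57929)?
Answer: 482168407949779/99962312 ≈ 4.8235e+6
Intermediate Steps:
P = 5966974767 (P = 108903 - 99727*(-59832) = 108903 + 5966865864 = 5966974767)
-182348 + (P/1192 + 113521/(-83861)) = -182348 + (5966974767/1192 + 113521/(-83861)) = -182348 + (5966974767*(1/1192) + 113521*(-1/83861)) = -182348 + (5966974767/1192 - 113521/83861) = -182348 + 500396335618355/99962312 = 482168407949779/99962312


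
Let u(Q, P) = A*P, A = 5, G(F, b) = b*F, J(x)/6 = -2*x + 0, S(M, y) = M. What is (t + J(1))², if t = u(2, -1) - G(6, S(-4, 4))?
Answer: 49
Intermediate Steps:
J(x) = -12*x (J(x) = 6*(-2*x + 0) = 6*(-2*x) = -12*x)
G(F, b) = F*b
u(Q, P) = 5*P
t = 19 (t = 5*(-1) - 6*(-4) = -5 - 1*(-24) = -5 + 24 = 19)
(t + J(1))² = (19 - 12*1)² = (19 - 12)² = 7² = 49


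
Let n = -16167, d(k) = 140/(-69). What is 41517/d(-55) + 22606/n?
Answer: -6616619033/323340 ≈ -20463.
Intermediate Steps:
d(k) = -140/69 (d(k) = 140*(-1/69) = -140/69)
41517/d(-55) + 22606/n = 41517/(-140/69) + 22606/(-16167) = 41517*(-69/140) + 22606*(-1/16167) = -409239/20 - 22606/16167 = -6616619033/323340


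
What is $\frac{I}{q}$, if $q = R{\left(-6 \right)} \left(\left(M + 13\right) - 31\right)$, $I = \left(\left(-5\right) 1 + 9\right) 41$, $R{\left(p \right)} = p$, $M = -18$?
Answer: $\frac{41}{54} \approx 0.75926$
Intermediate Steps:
$I = 164$ ($I = \left(-5 + 9\right) 41 = 4 \cdot 41 = 164$)
$q = 216$ ($q = - 6 \left(\left(-18 + 13\right) - 31\right) = - 6 \left(-5 - 31\right) = \left(-6\right) \left(-36\right) = 216$)
$\frac{I}{q} = \frac{164}{216} = 164 \cdot \frac{1}{216} = \frac{41}{54}$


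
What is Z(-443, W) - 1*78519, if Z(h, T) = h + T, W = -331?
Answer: -79293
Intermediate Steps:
Z(h, T) = T + h
Z(-443, W) - 1*78519 = (-331 - 443) - 1*78519 = -774 - 78519 = -79293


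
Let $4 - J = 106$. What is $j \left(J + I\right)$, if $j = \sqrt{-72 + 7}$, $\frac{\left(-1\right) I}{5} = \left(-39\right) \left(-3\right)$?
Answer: $- 687 i \sqrt{65} \approx - 5538.8 i$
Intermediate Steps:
$J = -102$ ($J = 4 - 106 = -102$)
$I = -585$ ($I = - 5 \left(\left(-39\right) \left(-3\right)\right) = \left(-5\right) 117 = -585$)
$j = i \sqrt{65}$ ($j = \sqrt{-65} = i \sqrt{65} \approx 8.0623 i$)
$j \left(J + I\right) = i \sqrt{65} \left(-102 - 585\right) = i \sqrt{65} \left(-687\right) = - 687 i \sqrt{65}$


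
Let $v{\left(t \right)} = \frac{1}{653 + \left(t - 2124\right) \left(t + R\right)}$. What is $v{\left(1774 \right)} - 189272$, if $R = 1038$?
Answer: $- \frac{186157907785}{983547} \approx -1.8927 \cdot 10^{5}$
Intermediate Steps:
$v{\left(t \right)} = \frac{1}{653 + \left(-2124 + t\right) \left(1038 + t\right)}$ ($v{\left(t \right)} = \frac{1}{653 + \left(t - 2124\right) \left(t + 1038\right)} = \frac{1}{653 + \left(-2124 + t\right) \left(1038 + t\right)}$)
$v{\left(1774 \right)} - 189272 = \frac{1}{-2204059 + 1774^{2} - 1926564} - 189272 = \frac{1}{-2204059 + 3147076 - 1926564} - 189272 = \frac{1}{-983547} - 189272 = - \frac{1}{983547} - 189272 = - \frac{186157907785}{983547}$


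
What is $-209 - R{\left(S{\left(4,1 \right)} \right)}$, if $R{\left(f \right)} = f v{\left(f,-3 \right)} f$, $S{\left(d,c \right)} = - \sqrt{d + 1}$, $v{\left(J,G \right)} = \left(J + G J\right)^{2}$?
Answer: $-309$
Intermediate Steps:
$S{\left(d,c \right)} = - \sqrt{1 + d}$
$R{\left(f \right)} = 4 f^{4}$ ($R{\left(f \right)} = f f^{2} \left(1 - 3\right)^{2} f = f f^{2} \left(-2\right)^{2} f = f f^{2} \cdot 4 f = f 4 f^{2} f = 4 f^{3} f = 4 f^{4}$)
$-209 - R{\left(S{\left(4,1 \right)} \right)} = -209 - 4 \left(- \sqrt{1 + 4}\right)^{4} = -209 - 4 \left(- \sqrt{5}\right)^{4} = -209 - 4 \cdot 25 = -209 - 100 = -309$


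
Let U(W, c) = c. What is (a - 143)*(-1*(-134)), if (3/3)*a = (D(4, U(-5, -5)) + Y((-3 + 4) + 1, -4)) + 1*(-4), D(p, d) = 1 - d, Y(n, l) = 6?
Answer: -18090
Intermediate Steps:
a = 8 (a = ((1 - 1*(-5)) + 6) + 1*(-4) = ((1 + 5) + 6) - 4 = (6 + 6) - 4 = 12 - 4 = 8)
(a - 143)*(-1*(-134)) = (8 - 143)*(-1*(-134)) = -135*134 = -18090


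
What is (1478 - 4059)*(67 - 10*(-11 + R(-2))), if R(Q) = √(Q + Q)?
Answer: -456837 + 51620*I ≈ -4.5684e+5 + 51620.0*I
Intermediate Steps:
R(Q) = √2*√Q (R(Q) = √(2*Q) = √2*√Q)
(1478 - 4059)*(67 - 10*(-11 + R(-2))) = (1478 - 4059)*(67 - 10*(-11 + √2*√(-2))) = -2581*(67 - 10*(-11 + √2*(I*√2))) = -2581*(67 - 10*(-11 + 2*I)) = -2581*(67 + (110 - 20*I)) = -2581*(177 - 20*I) = -456837 + 51620*I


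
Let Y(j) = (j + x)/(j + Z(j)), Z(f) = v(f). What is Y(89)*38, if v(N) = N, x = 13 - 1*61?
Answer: 779/89 ≈ 8.7528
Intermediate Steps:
x = -48 (x = 13 - 61 = -48)
Z(f) = f
Y(j) = (-48 + j)/(2*j) (Y(j) = (j - 48)/(j + j) = (-48 + j)/((2*j)) = (-48 + j)*(1/(2*j)) = (-48 + j)/(2*j))
Y(89)*38 = ((1/2)*(-48 + 89)/89)*38 = ((1/2)*(1/89)*41)*38 = (41/178)*38 = 779/89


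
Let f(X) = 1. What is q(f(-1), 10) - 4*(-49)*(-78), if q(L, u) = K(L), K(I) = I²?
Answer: -15287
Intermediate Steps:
q(L, u) = L²
q(f(-1), 10) - 4*(-49)*(-78) = 1² - 4*(-49)*(-78) = 1 + 196*(-78) = 1 - 15288 = -15287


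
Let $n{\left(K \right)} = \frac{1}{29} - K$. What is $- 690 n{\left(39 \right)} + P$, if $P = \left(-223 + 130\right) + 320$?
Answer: $\frac{786283}{29} \approx 27113.0$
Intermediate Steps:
$n{\left(K \right)} = \frac{1}{29} - K$
$P = 227$ ($P = -93 + 320 = 227$)
$- 690 n{\left(39 \right)} + P = - 690 \left(\frac{1}{29} - 39\right) + 227 = \left(-690\right) \left(- \frac{1130}{29}\right) + 227 = \frac{779700}{29} + 227 = \frac{786283}{29}$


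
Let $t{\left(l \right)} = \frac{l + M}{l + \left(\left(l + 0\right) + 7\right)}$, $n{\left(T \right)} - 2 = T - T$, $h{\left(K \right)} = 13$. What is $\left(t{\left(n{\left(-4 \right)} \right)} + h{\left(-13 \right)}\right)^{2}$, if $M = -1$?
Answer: $\frac{20736}{121} \approx 171.37$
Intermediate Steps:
$n{\left(T \right)} = 2$ ($n{\left(T \right)} = 2 + \left(T - T\right) = 2 + 0 = 2$)
$t{\left(l \right)} = \frac{-1 + l}{7 + 2 l}$ ($t{\left(l \right)} = \frac{l - 1}{l + \left(\left(l + 0\right) + 7\right)} = \frac{-1 + l}{l + \left(l + 7\right)} = \frac{-1 + l}{l + \left(7 + l\right)} = \frac{-1 + l}{7 + 2 l}$)
$\left(t{\left(n{\left(-4 \right)} \right)} + h{\left(-13 \right)}\right)^{2} = \left(\frac{-1 + 2}{7 + 2 \cdot 2} + 13\right)^{2} = \left(\frac{1}{7 + 4} \cdot 1 + 13\right)^{2} = \left(\frac{1}{11} \cdot 1 + 13\right)^{2} = \left(\frac{1}{11} + 13\right)^{2} = \left(\frac{144}{11}\right)^{2} = \frac{20736}{121}$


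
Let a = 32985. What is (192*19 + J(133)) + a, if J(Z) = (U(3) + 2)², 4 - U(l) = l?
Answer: 36642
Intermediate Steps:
U(l) = 4 - l
J(Z) = 9 (J(Z) = ((4 - 1*3) + 2)² = ((4 - 3) + 2)² = (1 + 2)² = 3² = 9)
(192*19 + J(133)) + a = (192*19 + 9) + 32985 = (3648 + 9) + 32985 = 3657 + 32985 = 36642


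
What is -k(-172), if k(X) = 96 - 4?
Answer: -92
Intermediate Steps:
k(X) = 92
-k(-172) = -1*92 = -92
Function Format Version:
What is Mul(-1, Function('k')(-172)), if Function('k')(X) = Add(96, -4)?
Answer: -92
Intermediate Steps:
Function('k')(X) = 92
Mul(-1, Function('k')(-172)) = Mul(-1, 92) = -92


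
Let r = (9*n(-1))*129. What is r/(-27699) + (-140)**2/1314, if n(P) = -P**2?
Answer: 90737659/6066081 ≈ 14.958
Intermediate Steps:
r = -1161 (r = (9*(-1*(-1)**2))*129 = (9*(-1*1))*129 = (9*(-1))*129 = -9*129 = -1161)
r/(-27699) + (-140)**2/1314 = -1161/(-27699) + (-140)**2/1314 = -1161*(-1/27699) + 19600*(1/1314) = 387/9233 + 9800/657 = 90737659/6066081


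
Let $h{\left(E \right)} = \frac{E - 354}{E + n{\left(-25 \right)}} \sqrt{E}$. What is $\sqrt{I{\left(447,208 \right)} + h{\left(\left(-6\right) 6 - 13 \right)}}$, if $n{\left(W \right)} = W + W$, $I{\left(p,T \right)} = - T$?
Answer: $\frac{\sqrt{-226512 + 31031 i}}{33} \approx 0.98559 + 14.456 i$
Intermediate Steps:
$n{\left(W \right)} = 2 W$
$h{\left(E \right)} = \frac{\sqrt{E} \left(-354 + E\right)}{-50 + E}$ ($h{\left(E \right)} = \frac{E - 354}{E + 2 \left(-25\right)} \sqrt{E} = \frac{-354 + E}{E - 50} \sqrt{E} = \frac{-354 + E}{-50 + E} \sqrt{E} = \frac{\sqrt{E} \left(-354 + E\right)}{-50 + E}$)
$\sqrt{I{\left(447,208 \right)} + h{\left(\left(-6\right) 6 - 13 \right)}} = \sqrt{\left(-1\right) 208 + \frac{\sqrt{\left(-6\right) 6 - 13} \left(-354 - 49\right)}{-50 - 49}} = \sqrt{-208 + \frac{\sqrt{-36 - 13} \left(-354 - 49\right)}{-50 - 49}} = \sqrt{-208 + \frac{\sqrt{-49} \left(-354 - 49\right)}{-50 - 49}} = \sqrt{-208 + 7 i \frac{1}{-99} \left(-403\right)} = \sqrt{-208 + 7 i \left(- \frac{1}{99}\right) \left(-403\right)} = \sqrt{-208 + \frac{2821 i}{99}}$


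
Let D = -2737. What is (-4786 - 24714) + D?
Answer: -32237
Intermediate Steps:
(-4786 - 24714) + D = (-4786 - 24714) - 2737 = -29500 - 2737 = -32237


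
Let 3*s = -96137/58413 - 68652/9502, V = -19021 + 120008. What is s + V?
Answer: 84075324271118/832560489 ≈ 1.0098e+5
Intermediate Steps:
V = 100987
s = -2461831525/832560489 (s = (-96137/58413 - 68652/9502)/3 = (-96137*1/58413 - 68652*1/9502)/3 = (-96137/58413 - 34326/4751)/3 = (⅓)*(-2461831525/277520163) = -2461831525/832560489 ≈ -2.9569)
s + V = -2461831525/832560489 + 100987 = 84075324271118/832560489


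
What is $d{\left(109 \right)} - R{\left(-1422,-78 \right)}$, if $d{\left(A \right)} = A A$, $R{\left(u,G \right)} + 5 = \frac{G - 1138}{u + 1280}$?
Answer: $\frac{843298}{71} \approx 11877.0$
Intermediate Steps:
$R{\left(u,G \right)} = -5 + \frac{-1138 + G}{1280 + u}$ ($R{\left(u,G \right)} = -5 + \frac{G - 1138}{u + 1280} = -5 + \frac{-1138 + G}{1280 + u}$)
$d{\left(A \right)} = A^{2}$
$d{\left(109 \right)} - R{\left(-1422,-78 \right)} = 109^{2} - \frac{-7538 - 78 - -7110}{1280 - 1422} = 11881 - \frac{-7538 - 78 + 7110}{-142} = 11881 - \left(- \frac{1}{142}\right) \left(-506\right) = 11881 - \frac{253}{71} = \frac{843298}{71}$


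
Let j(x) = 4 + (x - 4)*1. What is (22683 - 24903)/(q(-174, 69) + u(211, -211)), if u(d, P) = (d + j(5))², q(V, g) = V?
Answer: -370/7747 ≈ -0.047760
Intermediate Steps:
j(x) = x (j(x) = 4 + (-4 + x)*1 = 4 + (-4 + x) = x)
u(d, P) = (5 + d)² (u(d, P) = (d + 5)² = (5 + d)²)
(22683 - 24903)/(q(-174, 69) + u(211, -211)) = (22683 - 24903)/(-174 + (5 + 211)²) = -2220/(-174 + 216²) = -2220/(-174 + 46656) = -2220/46482 = -2220*1/46482 = -370/7747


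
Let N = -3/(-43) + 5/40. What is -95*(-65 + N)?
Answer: 2117835/344 ≈ 6156.5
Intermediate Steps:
N = 67/344 (N = -3*(-1/43) + 5*(1/40) = 3/43 + ⅛ = 67/344 ≈ 0.19477)
-95*(-65 + N) = -95*(-65 + 67/344) = -95*(-22293/344) = 2117835/344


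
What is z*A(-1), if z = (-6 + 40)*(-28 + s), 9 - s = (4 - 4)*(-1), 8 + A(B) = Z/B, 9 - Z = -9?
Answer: 16796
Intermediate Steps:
Z = 18 (Z = 9 - 1*(-9) = 9 + 9 = 18)
A(B) = -8 + 18/B
s = 9 (s = 9 - (4 - 4)*(-1) = 9 - 0*(-1) = 9 - 1*0 = 9 + 0 = 9)
z = -646 (z = (-6 + 40)*(-28 + 9) = 34*(-19) = -646)
z*A(-1) = -646*(-8 + 18/(-1)) = -646*(-8 + 18*(-1)) = -646*(-8 - 18) = -646*(-26) = 16796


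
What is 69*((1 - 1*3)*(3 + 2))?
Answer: -690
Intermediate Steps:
69*((1 - 1*3)*(3 + 2)) = 69*((1 - 3)*5) = 69*(-2*5) = 69*(-10) = -690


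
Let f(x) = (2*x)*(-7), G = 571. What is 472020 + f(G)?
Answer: 464026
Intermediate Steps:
f(x) = -14*x
472020 + f(G) = 472020 - 14*571 = 472020 - 7994 = 464026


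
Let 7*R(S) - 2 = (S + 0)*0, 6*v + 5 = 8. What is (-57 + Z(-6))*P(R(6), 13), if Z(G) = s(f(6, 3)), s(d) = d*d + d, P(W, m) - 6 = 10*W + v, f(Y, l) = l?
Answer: -5895/14 ≈ -421.07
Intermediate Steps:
v = ½ (v = -⅚ + (⅙)*8 = -⅚ + 4/3 = ½ ≈ 0.50000)
R(S) = 2/7 (R(S) = 2/7 + ((S + 0)*0)/7 = 2/7 + (S*0)/7 = 2/7 + (⅐)*0 = 2/7 + 0 = 2/7)
P(W, m) = 13/2 + 10*W (P(W, m) = 6 + (10*W + ½) = 6 + (½ + 10*W) = 13/2 + 10*W)
s(d) = d + d² (s(d) = d² + d = d + d²)
Z(G) = 12 (Z(G) = 3*(1 + 3) = 3*4 = 12)
(-57 + Z(-6))*P(R(6), 13) = (-57 + 12)*(13/2 + 10*(2/7)) = -45*(13/2 + 20/7) = -45*131/14 = -5895/14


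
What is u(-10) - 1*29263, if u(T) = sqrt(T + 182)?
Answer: -29263 + 2*sqrt(43) ≈ -29250.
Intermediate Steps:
u(T) = sqrt(182 + T)
u(-10) - 1*29263 = sqrt(182 - 10) - 1*29263 = sqrt(172) - 29263 = 2*sqrt(43) - 29263 = -29263 + 2*sqrt(43)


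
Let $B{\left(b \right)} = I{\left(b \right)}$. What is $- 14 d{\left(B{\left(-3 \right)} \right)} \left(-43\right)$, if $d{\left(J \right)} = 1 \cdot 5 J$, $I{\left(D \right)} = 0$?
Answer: $0$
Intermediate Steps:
$B{\left(b \right)} = 0$
$d{\left(J \right)} = 5 J$
$- 14 d{\left(B{\left(-3 \right)} \right)} \left(-43\right) = - 14 \cdot 5 \cdot 0 \left(-43\right) = \left(-14\right) 0 \left(-43\right) = 0 \left(-43\right) = 0$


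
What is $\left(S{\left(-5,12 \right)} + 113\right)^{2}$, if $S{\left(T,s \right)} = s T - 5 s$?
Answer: $49$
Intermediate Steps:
$S{\left(T,s \right)} = - 5 s + T s$ ($S{\left(T,s \right)} = T s - 5 s = - 5 s + T s$)
$\left(S{\left(-5,12 \right)} + 113\right)^{2} = \left(12 \left(-5 - 5\right) + 113\right)^{2} = \left(12 \left(-10\right) + 113\right)^{2} = \left(-120 + 113\right)^{2} = \left(-7\right)^{2} = 49$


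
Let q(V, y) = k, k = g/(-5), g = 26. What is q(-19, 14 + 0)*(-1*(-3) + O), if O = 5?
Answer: -208/5 ≈ -41.600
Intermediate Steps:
k = -26/5 (k = 26/(-5) = 26*(-1/5) = -26/5 ≈ -5.2000)
q(V, y) = -26/5
q(-19, 14 + 0)*(-1*(-3) + O) = -26*(-1*(-3) + 5)/5 = -26*(3 + 5)/5 = -26/5*8 = -208/5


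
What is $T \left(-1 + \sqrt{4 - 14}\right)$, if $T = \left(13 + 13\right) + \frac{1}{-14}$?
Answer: $- \frac{363}{14} + \frac{363 i \sqrt{10}}{14} \approx -25.929 + 81.993 i$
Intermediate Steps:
$T = \frac{363}{14}$ ($T = 26 - \frac{1}{14} = \frac{363}{14} \approx 25.929$)
$T \left(-1 + \sqrt{4 - 14}\right) = \frac{363 \left(-1 + \sqrt{4 - 14}\right)}{14} = \frac{363 \left(-1 + \sqrt{-10}\right)}{14} = \frac{363 \left(-1 + i \sqrt{10}\right)}{14} = - \frac{363}{14} + \frac{363 i \sqrt{10}}{14}$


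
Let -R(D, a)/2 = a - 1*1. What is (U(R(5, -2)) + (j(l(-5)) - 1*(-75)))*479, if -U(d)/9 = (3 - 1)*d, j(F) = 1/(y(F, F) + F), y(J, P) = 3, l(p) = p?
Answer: -32093/2 ≈ -16047.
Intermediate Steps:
R(D, a) = 2 - 2*a (R(D, a) = -2*(a - 1*1) = -2*(a - 1) = -2*(-1 + a) = 2 - 2*a)
j(F) = 1/(3 + F)
U(d) = -18*d (U(d) = -9*(3 - 1)*d = -18*d)
(U(R(5, -2)) + (j(l(-5)) - 1*(-75)))*479 = (-18*(2 - 2*(-2)) + (1/(3 - 5) - 1*(-75)))*479 = (-18*(2 + 4) + (1/(-2) + 75))*479 = (-18*6 + (-½ + 75))*479 = (-108 + 149/2)*479 = -67/2*479 = -32093/2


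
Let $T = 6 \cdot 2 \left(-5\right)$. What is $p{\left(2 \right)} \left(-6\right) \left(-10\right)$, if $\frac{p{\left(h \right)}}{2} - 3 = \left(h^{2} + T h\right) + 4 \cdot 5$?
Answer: $-11160$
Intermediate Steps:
$T = -60$ ($T = 12 \left(-5\right) = -60$)
$p{\left(h \right)} = 46 - 120 h + 2 h^{2}$ ($p{\left(h \right)} = 6 + 2 \left(\left(h^{2} - 60 h\right) + 4 \cdot 5\right) = 6 + 2 \left(\left(h^{2} - 60 h\right) + 20\right) = 6 + 2 \left(20 + h^{2} - 60 h\right) = 6 + \left(40 - 120 h + 2 h^{2}\right) = 46 - 120 h + 2 h^{2}$)
$p{\left(2 \right)} \left(-6\right) \left(-10\right) = \left(46 - 240 + 2 \cdot 2^{2}\right) \left(-6\right) \left(-10\right) = \left(46 - 240 + 2 \cdot 4\right) \left(-6\right) \left(-10\right) = \left(46 - 240 + 8\right) \left(-6\right) \left(-10\right) = \left(-186\right) \left(-6\right) \left(-10\right) = 1116 \left(-10\right) = -11160$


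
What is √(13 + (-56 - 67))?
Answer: I*√110 ≈ 10.488*I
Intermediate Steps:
√(13 + (-56 - 67)) = √(13 - 123) = √(-110) = I*√110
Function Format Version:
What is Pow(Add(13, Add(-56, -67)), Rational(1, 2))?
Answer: Mul(I, Pow(110, Rational(1, 2))) ≈ Mul(10.488, I)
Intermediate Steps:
Pow(Add(13, Add(-56, -67)), Rational(1, 2)) = Pow(Add(13, -123), Rational(1, 2)) = Pow(-110, Rational(1, 2)) = Mul(I, Pow(110, Rational(1, 2)))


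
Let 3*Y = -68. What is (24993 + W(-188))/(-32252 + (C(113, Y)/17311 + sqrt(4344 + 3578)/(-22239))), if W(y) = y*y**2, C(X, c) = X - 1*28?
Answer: 645761661531438865394699487/3146240465271858326255263 - 900327297198408849*sqrt(7922)/3146240465271858326255263 ≈ 205.25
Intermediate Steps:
Y = -68/3 (Y = (1/3)*(-68) = -68/3 ≈ -22.667)
C(X, c) = -28 + X (C(X, c) = X - 28 = -28 + X)
W(y) = y**3
(24993 + W(-188))/(-32252 + (C(113, Y)/17311 + sqrt(4344 + 3578)/(-22239))) = (24993 + (-188)**3)/(-32252 + ((-28 + 113)/17311 + sqrt(4344 + 3578)/(-22239))) = (24993 - 6644672)/(-32252 + (85*(1/17311) + sqrt(7922)*(-1/22239))) = -6619679/(-32252 + (85/17311 - sqrt(7922)/22239)) = -6619679/(-558314287/17311 - sqrt(7922)/22239)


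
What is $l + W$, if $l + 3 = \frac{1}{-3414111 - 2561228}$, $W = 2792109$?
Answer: $\frac{16683779873933}{5975339} \approx 2.7921 \cdot 10^{6}$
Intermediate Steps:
$l = - \frac{17926018}{5975339}$ ($l = -3 + \frac{1}{-3414111 - 2561228} = -3 + \frac{1}{-5975339} = -3 - \frac{1}{5975339} = - \frac{17926018}{5975339} \approx -3.0$)
$l + W = - \frac{17926018}{5975339} + 2792109 = \frac{16683779873933}{5975339}$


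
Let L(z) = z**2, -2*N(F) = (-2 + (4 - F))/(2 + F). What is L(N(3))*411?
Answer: 411/100 ≈ 4.1100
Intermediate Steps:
N(F) = -(2 - F)/(2*(2 + F)) (N(F) = -(-2 + (4 - F))/(2*(2 + F)) = -(2 - F)/(2*(2 + F)))
L(N(3))*411 = ((-2 + 3)/(2*(2 + 3)))**2*411 = ((1/2)*1/5)**2*411 = ((1/2)*(1/5)*1)**2*411 = (1/10)**2*411 = (1/100)*411 = 411/100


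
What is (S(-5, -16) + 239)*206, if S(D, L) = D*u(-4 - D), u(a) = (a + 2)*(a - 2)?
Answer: 52324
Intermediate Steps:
u(a) = (-2 + a)*(2 + a) (u(a) = (2 + a)*(-2 + a) = (-2 + a)*(2 + a))
S(D, L) = D*(-4 + (-4 - D)²)
(S(-5, -16) + 239)*206 = (-5*(-4 + (4 - 5)²) + 239)*206 = (-5*(-4 + (-1)²) + 239)*206 = (-5*(-4 + 1) + 239)*206 = (-5*(-3) + 239)*206 = (15 + 239)*206 = 254*206 = 52324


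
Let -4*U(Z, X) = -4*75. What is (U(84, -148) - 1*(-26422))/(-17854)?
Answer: -26497/17854 ≈ -1.4841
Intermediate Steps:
U(Z, X) = 75 (U(Z, X) = -(-1)*75 = -¼*(-300) = 75)
(U(84, -148) - 1*(-26422))/(-17854) = (75 - 1*(-26422))/(-17854) = (75 + 26422)*(-1/17854) = 26497*(-1/17854) = -26497/17854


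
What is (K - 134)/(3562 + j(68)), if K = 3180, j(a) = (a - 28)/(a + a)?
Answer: 51782/60559 ≈ 0.85507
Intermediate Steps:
j(a) = (-28 + a)/(2*a) (j(a) = (-28 + a)/((2*a)) = (-28 + a)*(1/(2*a)) = (-28 + a)/(2*a))
(K - 134)/(3562 + j(68)) = (3180 - 134)/(3562 + (1/2)*(-28 + 68)/68) = 3046/(3562 + (1/2)*(1/68)*40) = 3046/(3562 + 5/17) = 3046/(60559/17) = 3046*(17/60559) = 51782/60559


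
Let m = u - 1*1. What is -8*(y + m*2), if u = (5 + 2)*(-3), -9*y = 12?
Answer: 1088/3 ≈ 362.67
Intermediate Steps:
y = -4/3 (y = -⅑*12 = -4/3 ≈ -1.3333)
u = -21 (u = 7*(-3) = -21)
m = -22 (m = -21 - 1*1 = -21 - 1 = -22)
-8*(y + m*2) = -8*(-4/3 - 22*2) = -8*(-4/3 - 44) = -8*(-136/3) = 1088/3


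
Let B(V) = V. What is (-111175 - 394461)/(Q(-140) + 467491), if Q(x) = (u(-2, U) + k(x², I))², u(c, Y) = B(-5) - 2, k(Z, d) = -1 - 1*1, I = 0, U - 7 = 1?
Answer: -126409/116893 ≈ -1.0814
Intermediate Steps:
U = 8 (U = 7 + 1 = 8)
k(Z, d) = -2 (k(Z, d) = -1 - 1 = -2)
u(c, Y) = -7 (u(c, Y) = -5 - 2 = -7)
Q(x) = 81 (Q(x) = (-7 - 2)² = (-9)² = 81)
(-111175 - 394461)/(Q(-140) + 467491) = (-111175 - 394461)/(81 + 467491) = -505636/467572 = -505636*1/467572 = -126409/116893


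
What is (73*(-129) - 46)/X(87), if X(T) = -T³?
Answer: 9463/658503 ≈ 0.014370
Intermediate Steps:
(73*(-129) - 46)/X(87) = (73*(-129) - 46)/((-1*87³)) = (-9417 - 46)/((-1*658503)) = -9463/(-658503) = -9463*(-1/658503) = 9463/658503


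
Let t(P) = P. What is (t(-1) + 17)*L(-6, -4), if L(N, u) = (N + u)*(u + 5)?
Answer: -160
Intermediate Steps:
L(N, u) = (5 + u)*(N + u) (L(N, u) = (N + u)*(5 + u) = (5 + u)*(N + u))
(t(-1) + 17)*L(-6, -4) = (-1 + 17)*((-4)**2 + 5*(-6) + 5*(-4) - 6*(-4)) = 16*(16 - 30 - 20 + 24) = 16*(-10) = -160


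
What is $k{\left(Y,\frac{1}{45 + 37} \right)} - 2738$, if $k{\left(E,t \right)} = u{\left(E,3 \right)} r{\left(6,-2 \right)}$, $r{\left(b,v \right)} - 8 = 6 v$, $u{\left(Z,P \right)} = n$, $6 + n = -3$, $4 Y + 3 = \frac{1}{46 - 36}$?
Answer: $-2702$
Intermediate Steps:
$Y = - \frac{29}{40}$ ($Y = - \frac{3}{4} + \frac{1}{4 \left(46 - 36\right)} = - \frac{3}{4} + \frac{1}{4 \cdot 10} = - \frac{3}{4} + \frac{1}{4} \cdot \frac{1}{10} = - \frac{3}{4} + \frac{1}{40} = - \frac{29}{40} \approx -0.725$)
$n = -9$ ($n = -6 - 3 = -9$)
$u{\left(Z,P \right)} = -9$
$r{\left(b,v \right)} = 8 + 6 v$
$k{\left(E,t \right)} = 36$ ($k{\left(E,t \right)} = - 9 \left(8 + 6 \left(-2\right)\right) = - 9 \left(8 - 12\right) = \left(-9\right) \left(-4\right) = 36$)
$k{\left(Y,\frac{1}{45 + 37} \right)} - 2738 = 36 - 2738 = -2702$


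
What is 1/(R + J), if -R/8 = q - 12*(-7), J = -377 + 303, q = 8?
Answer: -1/810 ≈ -0.0012346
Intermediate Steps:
J = -74
R = -736 (R = -8*(8 - 12*(-7)) = -8*(8 + 84) = -8*92 = -736)
1/(R + J) = 1/(-736 - 74) = 1/(-810) = -1/810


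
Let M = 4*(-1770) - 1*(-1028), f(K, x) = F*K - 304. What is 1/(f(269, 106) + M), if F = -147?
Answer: -1/45899 ≈ -2.1787e-5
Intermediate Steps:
f(K, x) = -304 - 147*K (f(K, x) = -147*K - 304 = -304 - 147*K)
M = -6052 (M = -7080 + 1028 = -6052)
1/(f(269, 106) + M) = 1/((-304 - 147*269) - 6052) = 1/((-304 - 39543) - 6052) = 1/(-39847 - 6052) = 1/(-45899) = -1/45899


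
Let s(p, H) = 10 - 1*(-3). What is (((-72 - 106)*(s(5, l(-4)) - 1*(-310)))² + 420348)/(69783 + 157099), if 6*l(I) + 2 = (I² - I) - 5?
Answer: 1652990192/113441 ≈ 14571.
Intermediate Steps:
l(I) = -7/6 - I/6 + I²/6 (l(I) = -⅓ + ((I² - I) - 5)/6 = -⅓ + (-5 + I² - I)/6 = -⅓ + (-⅚ - I/6 + I²/6) = -7/6 - I/6 + I²/6)
s(p, H) = 13 (s(p, H) = 10 + 3 = 13)
(((-72 - 106)*(s(5, l(-4)) - 1*(-310)))² + 420348)/(69783 + 157099) = (((-72 - 106)*(13 - 1*(-310)))² + 420348)/(69783 + 157099) = ((-178*(13 + 310))² + 420348)/226882 = ((-178*323)² + 420348)*(1/226882) = ((-57494)² + 420348)*(1/226882) = (3305560036 + 420348)*(1/226882) = 3305980384*(1/226882) = 1652990192/113441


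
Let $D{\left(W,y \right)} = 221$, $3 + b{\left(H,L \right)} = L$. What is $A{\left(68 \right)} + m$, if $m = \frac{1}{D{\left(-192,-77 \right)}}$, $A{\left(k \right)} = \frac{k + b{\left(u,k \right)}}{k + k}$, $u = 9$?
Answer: $\frac{1737}{1768} \approx 0.98247$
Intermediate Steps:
$b{\left(H,L \right)} = -3 + L$
$A{\left(k \right)} = \frac{-3 + 2 k}{2 k}$ ($A{\left(k \right)} = \frac{k + \left(-3 + k\right)}{k + k} = \frac{-3 + 2 k}{2 k}$)
$m = \frac{1}{221} \approx 0.0045249$
$A{\left(68 \right)} + m = \frac{- \frac{3}{2} + 68}{68} + \frac{1}{221} = \frac{1}{68} \cdot \frac{133}{2} + \frac{1}{221} = \frac{133}{136} + \frac{1}{221} = \frac{1737}{1768}$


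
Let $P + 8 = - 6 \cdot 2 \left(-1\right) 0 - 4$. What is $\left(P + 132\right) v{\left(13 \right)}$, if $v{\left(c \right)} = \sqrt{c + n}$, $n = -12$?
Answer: $120$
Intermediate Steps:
$v{\left(c \right)} = \sqrt{-12 + c}$ ($v{\left(c \right)} = \sqrt{c - 12} = \sqrt{-12 + c}$)
$P = -12$ ($P = -8 - \left(4 + 6 \cdot 2 \left(-1\right) 0\right) = -8 - \left(4 + 6 \left(\left(-2\right) 0\right)\right) = -8 - 4 = -12$)
$\left(P + 132\right) v{\left(13 \right)} = \left(-12 + 132\right) \sqrt{-12 + 13} = 120 \sqrt{1} = 120 \cdot 1 = 120$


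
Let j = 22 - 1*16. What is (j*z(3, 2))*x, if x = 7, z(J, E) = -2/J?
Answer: -28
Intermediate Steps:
j = 6 (j = 22 - 16 = 6)
(j*z(3, 2))*x = (6*(-2/3))*7 = (6*(-2*⅓))*7 = (6*(-⅔))*7 = -4*7 = -28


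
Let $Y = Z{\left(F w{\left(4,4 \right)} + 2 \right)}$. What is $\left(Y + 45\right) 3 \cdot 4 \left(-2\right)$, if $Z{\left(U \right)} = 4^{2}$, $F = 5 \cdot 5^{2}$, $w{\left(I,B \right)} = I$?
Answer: $-1464$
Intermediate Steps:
$F = 125$ ($F = 5 \cdot 25 = 125$)
$Z{\left(U \right)} = 16$
$Y = 16$
$\left(Y + 45\right) 3 \cdot 4 \left(-2\right) = \left(16 + 45\right) 3 \cdot 4 \left(-2\right) = 61 \cdot 12 \left(-2\right) = 61 \left(-24\right) = -1464$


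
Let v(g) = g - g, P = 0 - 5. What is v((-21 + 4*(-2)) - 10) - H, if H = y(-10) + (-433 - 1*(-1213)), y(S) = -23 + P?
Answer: -752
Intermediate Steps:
P = -5
y(S) = -28 (y(S) = -23 - 5 = -28)
v(g) = 0
H = 752 (H = -28 + (-433 - 1*(-1213)) = -28 + (-433 + 1213) = -28 + 780 = 752)
v((-21 + 4*(-2)) - 10) - H = 0 - 1*752 = 0 - 752 = -752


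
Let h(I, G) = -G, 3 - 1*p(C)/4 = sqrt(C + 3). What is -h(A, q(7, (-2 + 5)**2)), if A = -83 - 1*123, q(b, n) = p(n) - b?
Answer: 5 - 8*sqrt(3) ≈ -8.8564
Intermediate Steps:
p(C) = 12 - 4*sqrt(3 + C) (p(C) = 12 - 4*sqrt(C + 3) = 12 - 4*sqrt(3 + C))
q(b, n) = 12 - b - 4*sqrt(3 + n) (q(b, n) = (12 - 4*sqrt(3 + n)) - b = 12 - b - 4*sqrt(3 + n))
A = -206 (A = -83 - 123 = -206)
-h(A, q(7, (-2 + 5)**2)) = -(-1)*(12 - 1*7 - 4*sqrt(3 + (-2 + 5)**2)) = -(-1)*(12 - 7 - 4*sqrt(3 + 3**2)) = -(-1)*(12 - 7 - 4*sqrt(3 + 9)) = -(-1)*(12 - 7 - 8*sqrt(3)) = -(-1)*(5 - 8*sqrt(3)) = -(-5 + 8*sqrt(3)) = 5 - 8*sqrt(3)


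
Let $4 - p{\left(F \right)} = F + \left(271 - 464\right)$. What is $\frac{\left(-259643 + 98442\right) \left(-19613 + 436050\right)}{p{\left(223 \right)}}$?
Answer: $\frac{67130060837}{26} \approx 2.5819 \cdot 10^{9}$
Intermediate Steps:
$p{\left(F \right)} = 197 - F$ ($p{\left(F \right)} = 4 - \left(F + \left(271 - 464\right)\right) = 4 - \left(F - 193\right) = 4 - \left(-193 + F\right) = 197 - F$)
$\frac{\left(-259643 + 98442\right) \left(-19613 + 436050\right)}{p{\left(223 \right)}} = \frac{\left(-259643 + 98442\right) \left(-19613 + 436050\right)}{197 - 223} = \frac{\left(-161201\right) 416437}{197 - 223} = - \frac{67130060837}{-26} = \left(-67130060837\right) \left(- \frac{1}{26}\right) = \frac{67130060837}{26}$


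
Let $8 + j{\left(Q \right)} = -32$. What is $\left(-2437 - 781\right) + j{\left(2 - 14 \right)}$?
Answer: $-3258$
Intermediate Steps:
$j{\left(Q \right)} = -40$ ($j{\left(Q \right)} = -8 - 32 = -40$)
$\left(-2437 - 781\right) + j{\left(2 - 14 \right)} = \left(-2437 - 781\right) - 40 = -3218 - 40 = -3258$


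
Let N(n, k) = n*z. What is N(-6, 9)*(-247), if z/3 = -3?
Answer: -13338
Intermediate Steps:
z = -9 (z = 3*(-3) = -9)
N(n, k) = -9*n (N(n, k) = n*(-9) = -9*n)
N(-6, 9)*(-247) = -9*(-6)*(-247) = 54*(-247) = -13338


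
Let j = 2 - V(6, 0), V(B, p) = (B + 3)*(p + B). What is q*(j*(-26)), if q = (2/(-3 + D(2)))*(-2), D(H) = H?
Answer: 5408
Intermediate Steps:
V(B, p) = (3 + B)*(B + p)
j = -52 (j = 2 - (6² + 3*6 + 3*0 + 6*0) = 2 - (36 + 18 + 0 + 0) = 2 - 1*54 = 2 - 54 = -52)
q = 4 (q = (2/(-3 + 2))*(-2) = (2/(-1))*(-2) = (2*(-1))*(-2) = -2*(-2) = 4)
q*(j*(-26)) = 4*(-52*(-26)) = 4*1352 = 5408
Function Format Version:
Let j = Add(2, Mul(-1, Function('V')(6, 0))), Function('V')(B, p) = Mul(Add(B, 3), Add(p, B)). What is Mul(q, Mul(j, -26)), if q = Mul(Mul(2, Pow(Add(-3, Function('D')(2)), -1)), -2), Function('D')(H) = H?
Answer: 5408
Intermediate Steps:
Function('V')(B, p) = Mul(Add(3, B), Add(B, p))
j = -52 (j = Add(2, Mul(-1, Add(Pow(6, 2), Mul(3, 6), Mul(3, 0), Mul(6, 0)))) = Add(2, Mul(-1, Add(36, 18, 0, 0))) = Add(2, Mul(-1, 54)) = Add(2, -54) = -52)
q = 4 (q = Mul(Mul(2, Pow(Add(-3, 2), -1)), -2) = Mul(Mul(2, Pow(-1, -1)), -2) = Mul(Mul(2, -1), -2) = Mul(-2, -2) = 4)
Mul(q, Mul(j, -26)) = Mul(4, Mul(-52, -26)) = Mul(4, 1352) = 5408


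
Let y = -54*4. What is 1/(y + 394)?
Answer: 1/178 ≈ 0.0056180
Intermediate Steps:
y = -216
1/(y + 394) = 1/(-216 + 394) = 1/178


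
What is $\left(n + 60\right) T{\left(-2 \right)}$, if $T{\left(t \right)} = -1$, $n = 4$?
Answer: $-64$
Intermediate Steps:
$\left(n + 60\right) T{\left(-2 \right)} = \left(4 + 60\right) \left(-1\right) = 64 \left(-1\right) = -64$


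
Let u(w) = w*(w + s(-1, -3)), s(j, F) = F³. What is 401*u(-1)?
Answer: 11228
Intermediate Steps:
u(w) = w*(-27 + w) (u(w) = w*(w + (-3)³) = w*(w - 27) = w*(-27 + w))
401*u(-1) = 401*(-(-27 - 1)) = 401*(-1*(-28)) = 401*28 = 11228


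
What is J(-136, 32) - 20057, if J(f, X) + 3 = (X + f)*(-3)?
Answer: -19748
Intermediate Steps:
J(f, X) = -3 - 3*X - 3*f (J(f, X) = -3 + (X + f)*(-3) = -3 + (-3*X - 3*f) = -3 - 3*X - 3*f)
J(-136, 32) - 20057 = (-3 - 3*32 - 3*(-136)) - 20057 = (-3 - 96 + 408) - 20057 = 309 - 20057 = -19748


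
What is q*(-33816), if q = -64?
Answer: 2164224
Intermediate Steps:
q*(-33816) = -64*(-33816) = 2164224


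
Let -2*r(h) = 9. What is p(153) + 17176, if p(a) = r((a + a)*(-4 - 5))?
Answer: 34343/2 ≈ 17172.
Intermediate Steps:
r(h) = -9/2 (r(h) = -½*9 = -9/2)
p(a) = -9/2
p(153) + 17176 = -9/2 + 17176 = 34343/2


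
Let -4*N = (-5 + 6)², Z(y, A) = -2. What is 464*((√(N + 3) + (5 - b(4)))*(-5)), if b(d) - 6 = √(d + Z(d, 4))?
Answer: 2320 - 1160*√11 + 2320*√2 ≈ 1753.7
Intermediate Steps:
N = -¼ (N = -(-5 + 6)²/4 = -¼*1² = -¼*1 = -¼ ≈ -0.25000)
b(d) = 6 + √(-2 + d) (b(d) = 6 + √(d - 2) = 6 + √(-2 + d))
464*((√(N + 3) + (5 - b(4)))*(-5)) = 464*((√(-¼ + 3) + (5 - (6 + √(-2 + 4))))*(-5)) = 464*((√(11/4) + (5 - (6 + √2)))*(-5)) = 464*((√11/2 + (5 + (-6 - √2)))*(-5)) = 464*((√11/2 + (-1 - √2))*(-5)) = 464*((-1 + √11/2 - √2)*(-5)) = 464*(5 + 5*√2 - 5*√11/2) = 2320 - 1160*√11 + 2320*√2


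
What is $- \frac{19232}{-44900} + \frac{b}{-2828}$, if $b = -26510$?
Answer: $\frac{155585887}{15872150} \approx 9.8024$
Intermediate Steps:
$- \frac{19232}{-44900} + \frac{b}{-2828} = - \frac{19232}{-44900} - \frac{26510}{-2828} = \left(-19232\right) \left(- \frac{1}{44900}\right) - - \frac{13255}{1414} = \frac{4808}{11225} + \frac{13255}{1414} = \frac{155585887}{15872150}$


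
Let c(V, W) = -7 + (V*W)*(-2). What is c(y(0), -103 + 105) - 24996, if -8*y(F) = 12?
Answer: -24997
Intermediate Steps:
y(F) = -3/2 (y(F) = -⅛*12 = -3/2)
c(V, W) = -7 - 2*V*W
c(y(0), -103 + 105) - 24996 = (-7 - 2*(-3/2)*(-103 + 105)) - 24996 = (-7 - 2*(-3/2)*2) - 24996 = (-7 + 6) - 24996 = -1 - 24996 = -24997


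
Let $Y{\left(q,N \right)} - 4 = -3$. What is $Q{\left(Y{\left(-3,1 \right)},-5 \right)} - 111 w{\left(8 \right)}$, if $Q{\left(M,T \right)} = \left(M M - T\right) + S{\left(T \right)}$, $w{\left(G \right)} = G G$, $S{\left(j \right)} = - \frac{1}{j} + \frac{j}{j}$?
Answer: $- \frac{35484}{5} \approx -7096.8$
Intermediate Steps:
$S{\left(j \right)} = 1 - \frac{1}{j}$ ($S{\left(j \right)} = - \frac{1}{j} + 1 = 1 - \frac{1}{j}$)
$Y{\left(q,N \right)} = 1$ ($Y{\left(q,N \right)} = 4 - 3 = 1$)
$w{\left(G \right)} = G^{2}$
$Q{\left(M,T \right)} = M^{2} - T + \frac{-1 + T}{T}$ ($Q{\left(M,T \right)} = \left(M M - T\right) + \frac{-1 + T}{T} = \left(M^{2} - T\right) + \frac{-1 + T}{T} = M^{2} - T + \frac{-1 + T}{T}$)
$Q{\left(Y{\left(-3,1 \right)},-5 \right)} - 111 w{\left(8 \right)} = \left(1 + 1^{2} - -5 - \frac{1}{-5}\right) - 111 \cdot 8^{2} = \left(1 + 1 + 5 - - \frac{1}{5}\right) - 7104 = \left(1 + 1 + 5 + \frac{1}{5}\right) - 7104 = \frac{36}{5} - 7104 = - \frac{35484}{5}$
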